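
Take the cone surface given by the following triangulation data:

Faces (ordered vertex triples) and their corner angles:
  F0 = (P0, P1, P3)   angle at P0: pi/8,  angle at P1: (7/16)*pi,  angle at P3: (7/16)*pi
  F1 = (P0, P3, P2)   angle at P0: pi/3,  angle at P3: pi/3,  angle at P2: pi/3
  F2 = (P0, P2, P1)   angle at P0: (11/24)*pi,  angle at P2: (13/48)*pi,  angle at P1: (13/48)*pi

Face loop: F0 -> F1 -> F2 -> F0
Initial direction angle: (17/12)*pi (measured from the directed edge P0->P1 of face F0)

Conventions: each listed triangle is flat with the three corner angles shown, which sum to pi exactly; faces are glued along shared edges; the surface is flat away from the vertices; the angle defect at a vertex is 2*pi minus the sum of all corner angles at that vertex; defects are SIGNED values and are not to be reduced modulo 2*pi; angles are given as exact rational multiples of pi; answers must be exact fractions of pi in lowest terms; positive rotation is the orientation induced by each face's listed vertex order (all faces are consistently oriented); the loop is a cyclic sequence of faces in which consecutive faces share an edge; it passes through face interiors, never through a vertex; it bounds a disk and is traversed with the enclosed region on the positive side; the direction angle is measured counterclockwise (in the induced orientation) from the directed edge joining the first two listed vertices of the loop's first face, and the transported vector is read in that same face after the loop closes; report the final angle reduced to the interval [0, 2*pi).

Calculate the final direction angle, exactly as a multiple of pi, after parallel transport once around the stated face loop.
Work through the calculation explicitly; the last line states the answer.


enclosed vertex P0: corner angles sum to (11/12)*pi, defect = 2*pi - (11/12)*pi = (13/12)*pi
transport around the loop rotates by the sum of enclosed defects; add to the initial angle mod 2*pi
final angle = (17/12)*pi + (13/12)*pi = pi/2 (mod 2*pi)

Answer: final direction angle = pi/2


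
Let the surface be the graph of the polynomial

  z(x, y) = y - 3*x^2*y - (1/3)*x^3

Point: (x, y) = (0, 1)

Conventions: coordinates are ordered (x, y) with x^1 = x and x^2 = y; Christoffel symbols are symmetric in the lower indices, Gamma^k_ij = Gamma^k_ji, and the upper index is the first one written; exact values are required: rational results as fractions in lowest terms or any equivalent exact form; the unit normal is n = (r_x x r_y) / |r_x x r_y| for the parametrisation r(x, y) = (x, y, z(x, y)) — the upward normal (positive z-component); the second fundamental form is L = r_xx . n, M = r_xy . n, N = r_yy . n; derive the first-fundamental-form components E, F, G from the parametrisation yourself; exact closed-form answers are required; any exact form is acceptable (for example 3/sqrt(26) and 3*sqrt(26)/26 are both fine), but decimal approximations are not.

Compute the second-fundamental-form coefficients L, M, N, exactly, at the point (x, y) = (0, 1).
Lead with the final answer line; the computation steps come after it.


Answer: L = -3*sqrt(2), M = 0, N = 0

z_x = 0, z_y = 1, z_xx = -6, z_xy = 0, z_yy = 0
E = 1, F = 0, G = 2; answer radicand W^2 = 2
unnormalised second-form numerators: l = -6, m = 0, n = 0; L = l/sqrt(2), and similarly M = m/sqrt(W^2), N = n/sqrt(W^2)


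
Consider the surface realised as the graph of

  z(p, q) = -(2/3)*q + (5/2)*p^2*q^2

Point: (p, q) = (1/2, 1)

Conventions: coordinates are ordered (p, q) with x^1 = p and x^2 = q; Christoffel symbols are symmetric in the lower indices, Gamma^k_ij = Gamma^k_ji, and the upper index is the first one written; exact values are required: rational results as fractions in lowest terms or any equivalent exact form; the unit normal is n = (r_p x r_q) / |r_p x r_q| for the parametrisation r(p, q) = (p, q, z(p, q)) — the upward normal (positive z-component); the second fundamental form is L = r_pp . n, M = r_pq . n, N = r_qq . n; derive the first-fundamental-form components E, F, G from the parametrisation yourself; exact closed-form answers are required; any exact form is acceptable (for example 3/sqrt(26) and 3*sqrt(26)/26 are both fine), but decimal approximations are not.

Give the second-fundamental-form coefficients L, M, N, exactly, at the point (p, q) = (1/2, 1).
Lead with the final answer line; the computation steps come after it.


Answer: L = 60*sqrt(1093)/1093, M = 60*sqrt(1093)/1093, N = 15*sqrt(1093)/1093

z_p = 5/2, z_q = 7/12, z_pp = 5, z_pq = 5, z_qq = 5/4
E = 29/4, F = 35/24, G = 193/144; answer radicand W^2 = 1093/144
unnormalised second-form numerators: l = 5, m = 5, n = 5/4; L = l/sqrt(1093/144), and similarly M = m/sqrt(W^2), N = n/sqrt(W^2)


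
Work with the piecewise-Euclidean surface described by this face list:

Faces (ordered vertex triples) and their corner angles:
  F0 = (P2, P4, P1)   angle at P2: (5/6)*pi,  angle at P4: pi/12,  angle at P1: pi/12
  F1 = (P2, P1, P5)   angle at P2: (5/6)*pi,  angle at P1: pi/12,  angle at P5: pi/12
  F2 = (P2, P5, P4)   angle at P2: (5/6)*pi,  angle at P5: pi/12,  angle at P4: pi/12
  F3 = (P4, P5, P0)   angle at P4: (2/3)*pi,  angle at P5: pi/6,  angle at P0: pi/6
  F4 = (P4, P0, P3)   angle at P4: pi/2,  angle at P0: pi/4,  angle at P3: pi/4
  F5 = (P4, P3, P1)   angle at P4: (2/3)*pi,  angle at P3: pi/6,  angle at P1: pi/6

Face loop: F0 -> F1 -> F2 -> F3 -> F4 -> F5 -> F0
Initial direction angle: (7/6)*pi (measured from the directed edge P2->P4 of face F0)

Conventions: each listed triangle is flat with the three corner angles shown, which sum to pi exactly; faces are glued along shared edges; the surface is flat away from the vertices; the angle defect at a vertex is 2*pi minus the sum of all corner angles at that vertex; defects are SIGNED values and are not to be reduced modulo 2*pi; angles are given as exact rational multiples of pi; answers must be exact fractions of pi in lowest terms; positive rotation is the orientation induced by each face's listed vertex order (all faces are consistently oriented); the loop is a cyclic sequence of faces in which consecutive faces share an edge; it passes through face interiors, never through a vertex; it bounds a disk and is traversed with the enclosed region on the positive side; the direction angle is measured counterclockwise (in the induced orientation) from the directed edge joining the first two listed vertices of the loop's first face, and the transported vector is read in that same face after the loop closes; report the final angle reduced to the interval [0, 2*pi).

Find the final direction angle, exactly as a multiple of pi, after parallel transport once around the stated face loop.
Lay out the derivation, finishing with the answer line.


enclosed vertex P2: corner angles sum to (5/2)*pi, defect = 2*pi - (5/2)*pi = -pi/2
enclosed vertex P4: corner angles sum to 2*pi, defect = 2*pi - 2*pi = 0
summing the enclosed defects onto the initial angle, mod 2*pi in the induced orientation:
final angle = (7/6)*pi - pi/2 = (2/3)*pi (mod 2*pi)

Answer: final direction angle = (2/3)*pi


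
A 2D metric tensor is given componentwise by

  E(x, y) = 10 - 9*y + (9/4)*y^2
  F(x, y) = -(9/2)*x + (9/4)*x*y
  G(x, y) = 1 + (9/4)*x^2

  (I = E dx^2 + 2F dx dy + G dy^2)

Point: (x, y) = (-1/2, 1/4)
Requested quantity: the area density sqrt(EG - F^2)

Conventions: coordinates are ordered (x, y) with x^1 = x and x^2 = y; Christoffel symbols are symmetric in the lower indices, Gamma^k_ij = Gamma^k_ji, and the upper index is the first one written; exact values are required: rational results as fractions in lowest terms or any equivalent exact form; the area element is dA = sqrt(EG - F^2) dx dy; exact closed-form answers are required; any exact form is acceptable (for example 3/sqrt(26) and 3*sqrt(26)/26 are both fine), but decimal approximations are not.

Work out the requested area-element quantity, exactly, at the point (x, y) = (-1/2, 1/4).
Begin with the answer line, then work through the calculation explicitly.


Answer: sqrt(EG - F^2) = sqrt(541)/8

E = 505/64, F = 63/32, G = 25/16; EG - F^2 = 541/64


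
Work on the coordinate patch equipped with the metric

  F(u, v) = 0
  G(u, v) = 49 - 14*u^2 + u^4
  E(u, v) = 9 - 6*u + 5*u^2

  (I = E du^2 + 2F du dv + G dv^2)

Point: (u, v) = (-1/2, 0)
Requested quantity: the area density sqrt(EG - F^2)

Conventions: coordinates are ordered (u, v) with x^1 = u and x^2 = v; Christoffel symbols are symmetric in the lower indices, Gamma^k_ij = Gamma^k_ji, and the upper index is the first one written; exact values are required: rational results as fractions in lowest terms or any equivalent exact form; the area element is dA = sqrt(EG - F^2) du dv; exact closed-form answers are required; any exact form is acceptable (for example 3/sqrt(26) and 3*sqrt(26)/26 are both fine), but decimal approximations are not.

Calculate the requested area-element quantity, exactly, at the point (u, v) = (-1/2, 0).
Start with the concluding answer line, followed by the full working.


Answer: sqrt(EG - F^2) = 27*sqrt(53)/8

E = 53/4, F = 0, G = 729/16; EG - F^2 = 38637/64


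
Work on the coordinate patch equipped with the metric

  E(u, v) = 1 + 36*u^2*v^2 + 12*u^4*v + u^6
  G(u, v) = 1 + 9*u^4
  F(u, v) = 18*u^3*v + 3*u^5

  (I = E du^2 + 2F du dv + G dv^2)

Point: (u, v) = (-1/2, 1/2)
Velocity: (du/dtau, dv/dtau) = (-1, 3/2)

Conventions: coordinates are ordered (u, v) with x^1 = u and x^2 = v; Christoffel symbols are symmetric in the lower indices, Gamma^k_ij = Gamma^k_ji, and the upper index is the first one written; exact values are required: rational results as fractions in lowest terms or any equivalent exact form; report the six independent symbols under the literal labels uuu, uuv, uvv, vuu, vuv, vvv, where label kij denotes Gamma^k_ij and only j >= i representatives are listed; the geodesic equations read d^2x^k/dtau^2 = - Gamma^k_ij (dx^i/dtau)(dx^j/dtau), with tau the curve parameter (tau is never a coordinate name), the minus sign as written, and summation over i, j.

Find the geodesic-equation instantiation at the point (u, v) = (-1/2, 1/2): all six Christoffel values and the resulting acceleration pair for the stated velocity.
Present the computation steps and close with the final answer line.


E = 233/64, F = -39/32, G = 25/16 at the point
E_u = -195/16, E_v = 39/4, F_u = 123/16, F_v = -9/4, G_u = -9/2, G_v = 0
EG - F^2 = 269/64;  g^inv = (64/269) * [[25/16, 39/32], [39/32, 233/64]]
first-kind symbols [ij,l] = (1/2)(d_i g_jl + d_j g_il - d_l g_ij): [uu,u] = E_u/2 = -195/32, [uu,v] = F_u - E_v/2 = 45/16, [uv,u] = E_v/2 = 39/8, [uv,v] = G_u/2 = -9/4, [vv,u] = F_v - G_u/2 = 0, [vv,v] = G_v/2 = 0
Gamma^u_ij = (G*[ij,u] - F*[ij,v])/(EG - F^2), Gamma^v_ij = (E*[ij,v] - F*[ij,u])/(EG - F^2)
Gamma_uuu = -390/269, Gamma_uuv = 312/269, Gamma_uvv = 0, Gamma_vuu = 180/269, Gamma_vuv = -144/269, Gamma_vvv = 0
d^2u/dtau^2 = -(Gamma_uuu*(-1)^2 + 2*Gamma_uuv*(-1)*(3/2) + Gamma_uvv*(3/2)^2) = 1326/269
d^2v/dtau^2 = -(Gamma_vuu*(-1)^2 + 2*Gamma_vuv*(-1)*(3/2) + Gamma_vvv*(3/2)^2) = -612/269

Answer: Gamma_uuu = -390/269, Gamma_uuv = 312/269, Gamma_uvv = 0, Gamma_vuu = 180/269, Gamma_vuv = -144/269, Gamma_vvv = 0; accelerations (d^2u/dtau^2, d^2v/dtau^2) = (1326/269, -612/269)


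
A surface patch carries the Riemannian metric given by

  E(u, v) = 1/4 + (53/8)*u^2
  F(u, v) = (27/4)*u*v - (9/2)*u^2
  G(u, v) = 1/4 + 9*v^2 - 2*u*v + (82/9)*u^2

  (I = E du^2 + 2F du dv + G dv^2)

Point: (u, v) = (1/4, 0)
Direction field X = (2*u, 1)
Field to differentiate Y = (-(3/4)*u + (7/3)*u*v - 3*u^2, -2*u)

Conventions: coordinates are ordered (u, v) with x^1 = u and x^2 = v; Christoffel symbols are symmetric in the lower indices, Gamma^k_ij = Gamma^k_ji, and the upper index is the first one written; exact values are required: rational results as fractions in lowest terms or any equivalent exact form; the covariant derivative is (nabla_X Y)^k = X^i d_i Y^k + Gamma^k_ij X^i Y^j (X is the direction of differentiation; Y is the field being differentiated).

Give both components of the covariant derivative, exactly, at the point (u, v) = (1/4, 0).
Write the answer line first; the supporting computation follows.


Answer: (nabla_X Y)^u = -21197/19287, (nabla_X Y)^v = -155065/68576

E = 85/128, F = -9/32, G = 59/72 at the point
E_u = 53/16, E_v = 0, F_u = -9/4, F_v = 27/16, G_u = 41/9, G_v = -1/2
EG - F^2 = 2143/4608;  g^inv = (4608/2143) * [[59/72, 9/32], [9/32, 85/128]]
first-kind symbols [ij,l] = (1/2)(d_i g_jl + d_j g_il - d_l g_ij): [uu,u] = E_u/2 = 53/32, [uu,v] = F_u - E_v/2 = -9/4, [uv,u] = E_v/2 = 0, [uv,v] = G_u/2 = 41/18, [vv,u] = F_v - G_u/2 = -85/144, [vv,v] = G_v/2 = -1/4
Gamma^u_ij = (G*[ij,u] - F*[ij,v])/(EG - F^2), Gamma^v_ij = (E*[ij,v] - F*[ij,u])/(EG - F^2)
Gamma_uuu = 3338/2143, Gamma_uuv = 2952/2143, Gamma_uvv = -22976/19287, Gamma_vuu = -9477/4286, Gamma_vuv = 6970/2143, Gamma_vvv = -1530/2143
X = (1/2, 1), Y = (-3/8, -1/2) at the point


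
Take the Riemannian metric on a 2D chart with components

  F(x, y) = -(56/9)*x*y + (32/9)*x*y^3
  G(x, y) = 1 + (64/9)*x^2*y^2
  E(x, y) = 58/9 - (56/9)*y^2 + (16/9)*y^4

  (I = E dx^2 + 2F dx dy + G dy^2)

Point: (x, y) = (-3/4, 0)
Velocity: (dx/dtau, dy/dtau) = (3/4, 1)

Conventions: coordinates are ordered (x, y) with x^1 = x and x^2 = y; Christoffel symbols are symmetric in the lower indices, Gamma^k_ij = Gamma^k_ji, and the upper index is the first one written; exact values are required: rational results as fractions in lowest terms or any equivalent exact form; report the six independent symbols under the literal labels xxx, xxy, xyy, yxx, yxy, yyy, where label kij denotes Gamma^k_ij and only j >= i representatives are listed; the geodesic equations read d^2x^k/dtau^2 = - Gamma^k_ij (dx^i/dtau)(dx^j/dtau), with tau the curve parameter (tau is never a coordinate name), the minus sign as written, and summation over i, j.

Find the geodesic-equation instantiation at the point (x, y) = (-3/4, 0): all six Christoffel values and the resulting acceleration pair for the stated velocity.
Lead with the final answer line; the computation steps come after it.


Answer: Gamma_xxx = 0, Gamma_xxy = 0, Gamma_xyy = 21/29, Gamma_yxx = 0, Gamma_yxy = 0, Gamma_yyy = 0; accelerations (d^2x/dtau^2, d^2y/dtau^2) = (-21/29, 0)

E = 58/9, F = 0, G = 1 at the point
E_x = 0, E_y = 0, F_x = 0, F_y = 14/3, G_x = 0, G_y = 0
EG - F^2 = 58/9;  g^inv = (9/58) * [[1, 0], [0, 58/9]]
first-kind symbols [ij,l] = (1/2)(d_i g_jl + d_j g_il - d_l g_ij): [xx,x] = E_x/2 = 0, [xx,y] = F_x - E_y/2 = 0, [xy,x] = E_y/2 = 0, [xy,y] = G_x/2 = 0, [yy,x] = F_y - G_x/2 = 14/3, [yy,y] = G_y/2 = 0
Gamma^x_ij = (G*[ij,x] - F*[ij,y])/(EG - F^2), Gamma^y_ij = (E*[ij,y] - F*[ij,x])/(EG - F^2)
Gamma_xxx = 0, Gamma_xxy = 0, Gamma_xyy = 21/29, Gamma_yxx = 0, Gamma_yxy = 0, Gamma_yyy = 0
d^2x/dtau^2 = -(Gamma_xxx*(3/4)^2 + 2*Gamma_xxy*(3/4)*(1) + Gamma_xyy*(1)^2) = -21/29
d^2y/dtau^2 = -(Gamma_yxx*(3/4)^2 + 2*Gamma_yxy*(3/4)*(1) + Gamma_yyy*(1)^2) = 0


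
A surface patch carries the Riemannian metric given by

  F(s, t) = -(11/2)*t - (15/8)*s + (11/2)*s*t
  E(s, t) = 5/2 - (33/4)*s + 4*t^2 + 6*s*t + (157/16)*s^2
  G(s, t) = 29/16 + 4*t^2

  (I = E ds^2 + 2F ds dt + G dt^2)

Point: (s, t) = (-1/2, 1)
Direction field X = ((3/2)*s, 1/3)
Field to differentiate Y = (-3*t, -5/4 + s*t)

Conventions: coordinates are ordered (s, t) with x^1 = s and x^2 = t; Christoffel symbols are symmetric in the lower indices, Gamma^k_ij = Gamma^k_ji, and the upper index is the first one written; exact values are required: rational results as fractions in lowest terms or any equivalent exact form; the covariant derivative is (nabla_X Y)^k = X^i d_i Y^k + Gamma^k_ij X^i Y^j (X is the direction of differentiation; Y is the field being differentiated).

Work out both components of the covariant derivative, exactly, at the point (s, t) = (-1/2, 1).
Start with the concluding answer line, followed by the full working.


Answer: (nabla_X Y)^s = -11383/1162, (nabla_X Y)^t = -249917/20916

E = 645/64, F = -117/16, G = 93/16 at the point
E_s = -193/16, E_t = 5, F_s = 29/8, F_t = -33/4, G_s = 0, G_t = 8
EG - F^2 = 5229/1024;  g^inv = (1024/5229) * [[93/16, 117/16], [117/16, 645/64]]
first-kind symbols [ij,l] = (1/2)(d_i g_jl + d_j g_il - d_l g_ij): [ss,s] = E_s/2 = -193/32, [ss,t] = F_s - E_t/2 = 9/8, [st,s] = E_t/2 = 5/2, [st,t] = G_s/2 = 0, [tt,s] = F_t - G_s/2 = -33/4, [tt,t] = G_t/2 = 4
Gamma^s_ij = (G*[ij,s] - F*[ij,t])/(EG - F^2), Gamma^t_ij = (E*[ij,t] - F*[ij,s])/(EG - F^2)
Gamma_sss = -9158/1743, Gamma_sst = 4960/1743, Gamma_stt = -304/83, Gamma_tss = -3728/581, Gamma_tst = 2080/581, Gamma_ttt = -976/249
X = (-3/4, 1/3), Y = (-3, -7/4) at the point


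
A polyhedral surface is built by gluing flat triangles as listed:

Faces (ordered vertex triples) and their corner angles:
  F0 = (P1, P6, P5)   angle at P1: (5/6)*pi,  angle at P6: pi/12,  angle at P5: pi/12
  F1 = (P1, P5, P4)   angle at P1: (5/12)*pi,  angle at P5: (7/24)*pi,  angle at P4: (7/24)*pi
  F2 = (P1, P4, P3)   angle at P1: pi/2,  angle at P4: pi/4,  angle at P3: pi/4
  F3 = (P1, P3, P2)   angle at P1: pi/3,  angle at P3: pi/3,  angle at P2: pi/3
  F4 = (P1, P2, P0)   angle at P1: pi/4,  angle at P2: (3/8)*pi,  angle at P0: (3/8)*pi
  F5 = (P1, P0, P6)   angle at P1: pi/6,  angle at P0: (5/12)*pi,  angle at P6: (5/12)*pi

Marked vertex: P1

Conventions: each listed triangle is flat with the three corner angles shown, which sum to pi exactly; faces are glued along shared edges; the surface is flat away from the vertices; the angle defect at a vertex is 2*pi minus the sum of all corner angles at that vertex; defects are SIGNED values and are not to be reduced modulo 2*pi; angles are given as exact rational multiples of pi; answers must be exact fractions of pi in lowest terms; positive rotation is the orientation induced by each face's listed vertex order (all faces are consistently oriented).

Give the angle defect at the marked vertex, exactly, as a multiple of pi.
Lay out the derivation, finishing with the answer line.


Sum of corner angles at P1: (5/2)*pi
defect = 2*pi - (5/2)*pi

Answer: defect(P1) = -pi/2


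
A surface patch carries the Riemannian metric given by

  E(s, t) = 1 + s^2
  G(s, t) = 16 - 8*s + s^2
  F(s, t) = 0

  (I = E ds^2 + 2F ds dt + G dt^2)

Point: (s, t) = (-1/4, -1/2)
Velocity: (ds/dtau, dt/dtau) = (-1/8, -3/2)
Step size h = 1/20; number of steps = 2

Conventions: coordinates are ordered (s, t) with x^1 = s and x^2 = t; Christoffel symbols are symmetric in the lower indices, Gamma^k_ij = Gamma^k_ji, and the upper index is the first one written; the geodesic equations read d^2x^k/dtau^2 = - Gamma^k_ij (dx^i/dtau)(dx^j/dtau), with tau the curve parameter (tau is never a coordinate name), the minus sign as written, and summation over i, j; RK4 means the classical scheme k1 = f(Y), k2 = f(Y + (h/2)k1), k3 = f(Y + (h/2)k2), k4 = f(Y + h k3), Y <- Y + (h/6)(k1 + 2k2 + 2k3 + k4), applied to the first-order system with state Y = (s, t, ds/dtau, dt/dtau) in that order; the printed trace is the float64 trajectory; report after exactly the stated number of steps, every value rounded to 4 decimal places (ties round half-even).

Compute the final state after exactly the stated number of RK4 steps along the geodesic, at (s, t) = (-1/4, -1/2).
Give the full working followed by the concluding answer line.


f(Y) = (ds/dtau, dt/dtau, -Gamma^s_ij Y'^i Y'^j, -Gamma^t_ij Y'^i Y'^j) with the Gammas evaluated at the stage position; h = 0.050000; intermediate values shown to 6 dp
step 0: s = -0.2500, t = -0.5000, ds/dtau = -0.1250, dt/dtau = -1.5000
step 1:
  k1: at (s, t) = (-0.250000, -0.500000), (ds/dtau, dt/dtau) = (-0.125000, -1.500000); Gamma_sss = -0.235294, Gamma_sst = 0.000000, Gamma_stt = 4.000000, Gamma_tss = 0.000000, Gamma_tst = -0.235294, Gamma_ttt = 0.000000; k1 = (-0.125000, -1.500000, -8.996324, 0.088235)
  k2: at (s, t) = (-0.253125, -0.537500), (ds/dtau, dt/dtau) = (-0.349908, -1.497794); Gamma_sss = -0.237883, Gamma_sst = 0.000000, Gamma_stt = 3.997026, Gamma_tss = 0.000000, Gamma_tst = -0.235121, Gamma_ttt = 0.000000; k2 = (-0.349908, -1.497794, -8.937753, 0.246450)
  k3: at (s, t) = (-0.258748, -0.537445), (ds/dtau, dt/dtau) = (-0.348444, -1.493839); Gamma_sss = -0.242511, Gamma_sst = 0.000000, Gamma_stt = 3.991514, Gamma_tss = 0.000000, Gamma_tst = -0.234811, Gamma_ttt = 0.000000; k3 = (-0.348444, -1.493839, -8.877837, 0.244447)
  k4: at (s, t) = (-0.267422, -0.574692), (ds/dtau, dt/dtau) = (-0.568892, -1.487778); Gamma_sss = -0.249574, Gamma_sst = 0.000000, Gamma_stt = 3.982607, Gamma_tss = 0.000000, Gamma_tst = -0.234334, Gamma_ttt = 0.000000; k4 = (-0.568892, -1.487778, -8.734660, 0.396673)
  Y <- Y + (h/6)(k1 + 2k2 + 2k3 + k4): s = -0.2674, t = -0.5748, ds/dtau = -0.5697, dt/dtau = -1.4878
step 2:
  k1: at (s, t) = (-0.267422, -0.574759), (ds/dtau, dt/dtau) = (-0.569685, -1.487777); Gamma_sss = -0.249574, Gamma_sst = 0.000000, Gamma_stt = 3.982608, Gamma_tss = 0.000000, Gamma_tst = -0.234334, Gamma_ttt = 0.000000; k1 = (-0.569685, -1.487777, -8.734434, 0.397225)
  k2: at (s, t) = (-0.281664, -0.611953), (ds/dtau, dt/dtau) = (-0.788046, -1.477847); Gamma_sss = -0.260961, Gamma_sst = 0.000000, Gamma_stt = 3.966948, Gamma_tss = 0.000000, Gamma_tst = -0.233554, Gamma_ttt = 0.000000; k2 = (-0.788046, -1.477847, -8.501878, 0.543999)
  k3: at (s, t) = (-0.287123, -0.611705), (ds/dtau, dt/dtau) = (-0.782232, -1.474178); Gamma_sss = -0.265255, Gamma_sst = 0.000000, Gamma_stt = 3.960612, Gamma_tss = 0.000000, Gamma_tst = -0.233257, Gamma_ttt = 0.000000; k3 = (-0.782232, -1.474178, -8.444893, 0.537959)
  k4: at (s, t) = (-0.306533, -0.648468), (ds/dtau, dt/dtau) = (-0.991929, -1.460880); Gamma_sss = -0.280204, Gamma_sst = 0.000000, Gamma_stt = 3.936637, Gamma_tss = 0.000000, Gamma_tst = -0.232205, Gamma_ttt = 0.000000; k4 = (-0.991929, -1.460880, -8.125748, 0.672973)
  Y <- Y + (h/6)(k1 + 2k2 + 2k3 + k4): s = -0.3066, t = -0.6485, ds/dtau = -0.9926, dt/dtau = -1.4608

Answer: s = -0.3066, t = -0.6485, ds/dtau = -0.9926, dt/dtau = -1.4608


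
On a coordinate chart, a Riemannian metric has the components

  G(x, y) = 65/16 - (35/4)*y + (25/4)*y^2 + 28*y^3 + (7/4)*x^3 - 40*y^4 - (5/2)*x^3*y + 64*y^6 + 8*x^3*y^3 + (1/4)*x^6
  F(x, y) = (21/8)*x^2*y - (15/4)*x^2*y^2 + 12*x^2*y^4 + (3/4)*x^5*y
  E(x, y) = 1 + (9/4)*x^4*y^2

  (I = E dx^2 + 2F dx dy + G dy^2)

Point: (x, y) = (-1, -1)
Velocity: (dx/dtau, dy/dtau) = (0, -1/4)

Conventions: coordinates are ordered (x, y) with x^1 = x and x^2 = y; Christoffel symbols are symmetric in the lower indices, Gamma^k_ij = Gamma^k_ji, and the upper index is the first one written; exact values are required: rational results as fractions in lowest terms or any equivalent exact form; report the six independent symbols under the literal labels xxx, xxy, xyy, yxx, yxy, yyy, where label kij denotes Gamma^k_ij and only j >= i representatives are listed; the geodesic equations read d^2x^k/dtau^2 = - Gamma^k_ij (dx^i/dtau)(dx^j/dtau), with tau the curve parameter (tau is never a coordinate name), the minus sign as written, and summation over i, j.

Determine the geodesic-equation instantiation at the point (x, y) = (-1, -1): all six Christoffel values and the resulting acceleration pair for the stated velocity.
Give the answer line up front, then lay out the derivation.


Answer: Gamma_xxx = -72/341, Gamma_xxy = -36/341, Gamma_xyy = -516/341, Gamma_yxx = -204/341, Gamma_yxy = -102/341, Gamma_yyy = -1462/341; accelerations (d^2x/dtau^2, d^2y/dtau^2) = (129/1364, 731/2728)

E = 13/4, F = 51/8, G = 305/16 at the point
E_x = -9, E_y = -9/2, F_x = -15, F_y = -309/8, G_x = -51/4, G_y = -731/4
EG - F^2 = 341/16;  g^inv = (16/341) * [[305/16, -51/8], [-51/8, 13/4]]
first-kind symbols [ij,l] = (1/2)(d_i g_jl + d_j g_il - d_l g_ij): [xx,x] = E_x/2 = -9/2, [xx,y] = F_x - E_y/2 = -51/4, [xy,x] = E_y/2 = -9/4, [xy,y] = G_x/2 = -51/8, [yy,x] = F_y - G_x/2 = -129/4, [yy,y] = G_y/2 = -731/8
Gamma^x_ij = (G*[ij,x] - F*[ij,y])/(EG - F^2), Gamma^y_ij = (E*[ij,y] - F*[ij,x])/(EG - F^2)
Gamma_xxx = -72/341, Gamma_xxy = -36/341, Gamma_xyy = -516/341, Gamma_yxx = -204/341, Gamma_yxy = -102/341, Gamma_yyy = -1462/341
d^2x/dtau^2 = -(Gamma_xxx*(0)^2 + 2*Gamma_xxy*(0)*(-1/4) + Gamma_xyy*(-1/4)^2) = 129/1364
d^2y/dtau^2 = -(Gamma_yxx*(0)^2 + 2*Gamma_yxy*(0)*(-1/4) + Gamma_yyy*(-1/4)^2) = 731/2728


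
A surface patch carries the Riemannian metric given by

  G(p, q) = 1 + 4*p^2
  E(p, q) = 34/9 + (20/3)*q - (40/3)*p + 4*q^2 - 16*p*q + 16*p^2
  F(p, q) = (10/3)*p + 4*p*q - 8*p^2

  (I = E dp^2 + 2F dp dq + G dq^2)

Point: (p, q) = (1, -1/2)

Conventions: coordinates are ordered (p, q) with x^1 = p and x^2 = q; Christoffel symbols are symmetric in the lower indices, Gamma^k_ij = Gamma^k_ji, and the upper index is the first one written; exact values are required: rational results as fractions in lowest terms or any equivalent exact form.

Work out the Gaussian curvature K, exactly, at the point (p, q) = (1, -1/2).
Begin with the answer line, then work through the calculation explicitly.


Answer: K = -324/21025

E = 109/9, F = -20/3, G = 5, EG - F^2 = 145/9 at the point
E_p = 80/3, E_q = -40/3, F_p = -44/3, F_q = 4, G_p = 8, G_q = 0
E_qq = 8, F_pq = 4, G_pp = 8
Compute both Brioschi determinants and normalise by (EG - F^2)^2.
M1 = [[-E_qq/2 + F_pq - G_pp/2, E_p/2, F_p - E_q/2], [F_q - G_p/2, E, F], [G_q/2, F, G]] = [[-4, 40/3, -8], [0, 109/9, -20/3], [0, -20/3, 5]]; det M1 = -580/9
M2 = [[0, E_q/2, G_p/2], [E_q/2, E, F], [G_p/2, F, G]] = [[0, -20/3, 4], [-20/3, 109/9, -20/3], [4, -20/3, 5]]; det M2 = -544/9
det M1 - det M2 = -4; K = -4 / (145/9)^2 = -324/21025


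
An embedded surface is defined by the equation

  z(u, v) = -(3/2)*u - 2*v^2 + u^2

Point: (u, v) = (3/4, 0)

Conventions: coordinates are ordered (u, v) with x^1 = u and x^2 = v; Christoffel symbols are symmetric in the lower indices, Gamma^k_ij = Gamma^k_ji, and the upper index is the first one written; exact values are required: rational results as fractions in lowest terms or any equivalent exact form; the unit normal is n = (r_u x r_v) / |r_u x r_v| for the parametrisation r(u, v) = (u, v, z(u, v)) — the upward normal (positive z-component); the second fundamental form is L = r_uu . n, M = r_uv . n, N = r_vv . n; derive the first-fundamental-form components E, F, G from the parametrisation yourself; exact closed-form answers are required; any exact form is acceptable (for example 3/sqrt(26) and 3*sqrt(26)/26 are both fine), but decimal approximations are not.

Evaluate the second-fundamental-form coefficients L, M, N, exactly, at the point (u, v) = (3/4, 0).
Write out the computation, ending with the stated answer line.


z_u = 0, z_v = 0, z_uu = 2, z_uv = 0, z_vv = -4
E = 1, F = 0, G = 1; answer radicand W^2 = 1
unnormalised second-form numerators: l = 2, m = 0, n = -4; L = l/sqrt(1), and similarly M = m/sqrt(W^2), N = n/sqrt(W^2)

Answer: L = 2, M = 0, N = -4


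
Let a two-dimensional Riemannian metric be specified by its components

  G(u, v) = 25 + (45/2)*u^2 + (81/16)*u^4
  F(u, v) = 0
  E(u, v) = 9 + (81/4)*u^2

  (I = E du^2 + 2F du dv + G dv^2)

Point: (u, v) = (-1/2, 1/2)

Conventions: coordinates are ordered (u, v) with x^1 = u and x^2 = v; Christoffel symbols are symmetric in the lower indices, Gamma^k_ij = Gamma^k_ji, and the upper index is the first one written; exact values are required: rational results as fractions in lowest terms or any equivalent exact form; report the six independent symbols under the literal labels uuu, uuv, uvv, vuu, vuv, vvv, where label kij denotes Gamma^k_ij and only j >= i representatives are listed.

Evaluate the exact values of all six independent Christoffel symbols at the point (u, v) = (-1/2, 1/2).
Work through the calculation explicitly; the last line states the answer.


E = 225/16, F = 0, G = 7921/256 at the point
E_u = -81/4, E_v = 0, F_u = 0, F_v = 0, G_u = -801/32, G_v = 0
EG - F^2 = 1782225/4096;  g^inv = (4096/1782225) * [[7921/256, 0], [0, 225/16]]
first-kind symbols [ij,l] = (1/2)(d_i g_jl + d_j g_il - d_l g_ij): [uu,u] = E_u/2 = -81/8, [uu,v] = F_u - E_v/2 = 0, [uv,u] = E_v/2 = 0, [uv,v] = G_u/2 = -801/64, [vv,u] = F_v - G_u/2 = 801/64, [vv,v] = G_v/2 = 0
Gamma^u_ij = (G*[ij,u] - F*[ij,v])/(EG - F^2), Gamma^v_ij = (E*[ij,v] - F*[ij,u])/(EG - F^2)

Answer: Gamma_uuu = -18/25, Gamma_uuv = 0, Gamma_uvv = 89/100, Gamma_vuu = 0, Gamma_vuv = -36/89, Gamma_vvv = 0


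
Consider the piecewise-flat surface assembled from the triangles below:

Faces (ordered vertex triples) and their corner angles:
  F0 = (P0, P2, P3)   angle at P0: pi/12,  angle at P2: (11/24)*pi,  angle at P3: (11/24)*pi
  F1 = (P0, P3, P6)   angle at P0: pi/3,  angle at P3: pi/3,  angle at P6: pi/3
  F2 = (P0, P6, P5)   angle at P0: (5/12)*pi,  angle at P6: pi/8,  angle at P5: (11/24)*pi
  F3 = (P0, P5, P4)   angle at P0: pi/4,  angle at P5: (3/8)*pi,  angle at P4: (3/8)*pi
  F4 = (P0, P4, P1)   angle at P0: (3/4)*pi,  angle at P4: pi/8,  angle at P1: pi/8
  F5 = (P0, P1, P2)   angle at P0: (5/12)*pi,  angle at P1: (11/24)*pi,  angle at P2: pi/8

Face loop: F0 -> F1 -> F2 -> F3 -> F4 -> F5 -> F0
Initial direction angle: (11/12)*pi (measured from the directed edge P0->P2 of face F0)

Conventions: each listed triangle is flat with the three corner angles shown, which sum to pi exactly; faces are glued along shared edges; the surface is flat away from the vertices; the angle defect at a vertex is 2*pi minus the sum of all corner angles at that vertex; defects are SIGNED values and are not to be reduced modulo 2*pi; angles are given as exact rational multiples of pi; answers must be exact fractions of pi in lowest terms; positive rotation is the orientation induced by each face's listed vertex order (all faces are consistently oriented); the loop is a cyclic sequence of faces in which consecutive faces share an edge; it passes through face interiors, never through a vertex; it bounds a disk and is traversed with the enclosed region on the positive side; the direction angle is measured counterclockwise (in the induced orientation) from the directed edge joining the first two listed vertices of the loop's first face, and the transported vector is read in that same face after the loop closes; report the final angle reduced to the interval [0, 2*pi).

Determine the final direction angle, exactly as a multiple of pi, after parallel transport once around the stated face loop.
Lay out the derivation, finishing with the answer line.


enclosed vertex P0: corner angles sum to (9/4)*pi, defect = 2*pi - (9/4)*pi = -pi/4
final direction = starting direction + enclosed defect total, reduced mod 2*pi (induced orientation)
final angle = (11/12)*pi - pi/4 = (2/3)*pi (mod 2*pi)

Answer: final direction angle = (2/3)*pi


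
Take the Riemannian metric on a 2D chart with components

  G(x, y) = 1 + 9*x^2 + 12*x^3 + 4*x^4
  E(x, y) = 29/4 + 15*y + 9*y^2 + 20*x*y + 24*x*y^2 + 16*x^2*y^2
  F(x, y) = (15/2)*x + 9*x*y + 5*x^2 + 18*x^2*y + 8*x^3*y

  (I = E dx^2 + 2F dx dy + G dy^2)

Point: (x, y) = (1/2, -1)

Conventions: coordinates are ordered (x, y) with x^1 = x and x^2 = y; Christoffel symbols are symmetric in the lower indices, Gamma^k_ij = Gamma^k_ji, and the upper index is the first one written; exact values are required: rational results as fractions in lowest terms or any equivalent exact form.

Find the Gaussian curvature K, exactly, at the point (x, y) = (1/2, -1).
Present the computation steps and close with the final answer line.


E = 29/4, F = -5, G = 5, EG - F^2 = 45/4 at the point
E_x = 20, E_y = -25, F_x = -41/2, F_y = 10, G_x = 20, G_y = 0
E_yy = 50, F_xy = 33, G_xx = 66
Apply the Brioschi formula K = (det M1 - det M2)/(EG - F^2)^2 over the derivative matrices of E, F, G.
M1 = [[-E_yy/2 + F_xy - G_xx/2, E_x/2, F_x - E_y/2], [F_y - G_x/2, E, F], [G_y/2, F, G]] = [[-25, 10, -8], [0, 29/4, -5], [0, -5, 5]]; det M1 = -1125/4
M2 = [[0, E_y/2, G_x/2], [E_y/2, E, F], [G_x/2, F, G]] = [[0, -25/2, 10], [-25/2, 29/4, -5], [10, -5, 5]]; det M2 = -1025/4
det M1 - det M2 = -25; K = -25 / (45/4)^2 = -16/81

Answer: K = -16/81


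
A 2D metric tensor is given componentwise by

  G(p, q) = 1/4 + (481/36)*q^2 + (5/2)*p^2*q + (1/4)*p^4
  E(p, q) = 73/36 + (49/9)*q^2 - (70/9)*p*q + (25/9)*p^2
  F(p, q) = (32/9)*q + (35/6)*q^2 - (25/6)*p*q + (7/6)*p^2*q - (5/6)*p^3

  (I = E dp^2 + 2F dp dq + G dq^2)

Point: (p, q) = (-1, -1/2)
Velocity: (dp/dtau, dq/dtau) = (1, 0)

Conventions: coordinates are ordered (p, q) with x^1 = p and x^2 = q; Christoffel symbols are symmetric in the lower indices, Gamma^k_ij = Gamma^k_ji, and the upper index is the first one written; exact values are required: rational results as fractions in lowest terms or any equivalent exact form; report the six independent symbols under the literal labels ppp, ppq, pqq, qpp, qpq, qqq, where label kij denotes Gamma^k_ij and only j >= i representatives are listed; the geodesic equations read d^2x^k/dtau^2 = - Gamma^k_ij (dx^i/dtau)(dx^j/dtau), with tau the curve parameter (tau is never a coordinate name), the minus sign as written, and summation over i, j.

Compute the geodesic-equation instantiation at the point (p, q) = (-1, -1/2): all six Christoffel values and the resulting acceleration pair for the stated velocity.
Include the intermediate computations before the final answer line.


E = 41/18, F = -155/72, G = 373/144 at the point
E_p = -5/3, E_q = 7/3, F_p = 3/4, F_q = 55/18, G_p = 3/2, G_q = -391/36
EG - F^2 = 81/64;  g^inv = (64/81) * [[373/144, 155/72], [155/72, 41/18]]
first-kind symbols [ij,l] = (1/2)(d_i g_jl + d_j g_il - d_l g_ij): [pp,p] = E_p/2 = -5/6, [pp,q] = F_p - E_q/2 = -5/12, [pq,p] = E_q/2 = 7/6, [pq,q] = G_p/2 = 3/4, [qq,p] = F_q - G_p/2 = 83/36, [qq,q] = G_q/2 = -391/72
Gamma^p_ij = (G*[ij,p] - F*[ij,q])/(EG - F^2), Gamma^q_ij = (E*[ij,q] - F*[ij,p])/(EG - F^2)
Gamma_ppp = -1760/729, Gamma_ppq = 8012/2187, Gamma_pqq = -122/27, Gamma_qpp = -1580/729, Gamma_qpq = 7292/2187, Gamma_qqq = -158/27
d^2p/dtau^2 = -(Gamma_ppp*(1)^2 + 2*Gamma_ppq*(1)*(0) + Gamma_pqq*(0)^2) = 1760/729
d^2q/dtau^2 = -(Gamma_qpp*(1)^2 + 2*Gamma_qpq*(1)*(0) + Gamma_qqq*(0)^2) = 1580/729

Answer: Gamma_ppp = -1760/729, Gamma_ppq = 8012/2187, Gamma_pqq = -122/27, Gamma_qpp = -1580/729, Gamma_qpq = 7292/2187, Gamma_qqq = -158/27; accelerations (d^2p/dtau^2, d^2q/dtau^2) = (1760/729, 1580/729)


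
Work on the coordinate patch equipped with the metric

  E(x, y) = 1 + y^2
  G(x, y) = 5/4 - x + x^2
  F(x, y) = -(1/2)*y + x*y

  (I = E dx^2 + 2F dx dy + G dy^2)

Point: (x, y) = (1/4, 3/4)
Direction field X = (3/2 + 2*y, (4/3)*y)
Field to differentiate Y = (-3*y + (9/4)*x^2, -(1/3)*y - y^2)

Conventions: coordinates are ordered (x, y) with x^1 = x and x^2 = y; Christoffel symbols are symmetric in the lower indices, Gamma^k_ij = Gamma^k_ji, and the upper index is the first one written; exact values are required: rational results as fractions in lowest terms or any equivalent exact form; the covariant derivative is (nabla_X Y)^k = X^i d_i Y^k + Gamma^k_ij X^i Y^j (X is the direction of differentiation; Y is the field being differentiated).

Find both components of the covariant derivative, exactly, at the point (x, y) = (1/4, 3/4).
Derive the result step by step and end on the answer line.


E = 25/16, F = -3/16, G = 17/16 at the point
E_x = 0, E_y = 3/2, F_x = 3/4, F_y = -1/4, G_x = -1/2, G_y = 0
EG - F^2 = 13/8;  g^inv = (8/13) * [[17/16, 3/16], [3/16, 25/16]]
first-kind symbols [ij,l] = (1/2)(d_i g_jl + d_j g_il - d_l g_ij): [xx,x] = E_x/2 = 0, [xx,y] = F_x - E_y/2 = 0, [xy,x] = E_y/2 = 3/4, [xy,y] = G_x/2 = -1/4, [yy,x] = F_y - G_x/2 = 0, [yy,y] = G_y/2 = 0
Gamma^x_ij = (G*[ij,x] - F*[ij,y])/(EG - F^2), Gamma^y_ij = (E*[ij,y] - F*[ij,x])/(EG - F^2)
Gamma_xxx = 0, Gamma_xxy = 6/13, Gamma_xyy = 0, Gamma_yxx = 0, Gamma_yxy = -2/13, Gamma_yyy = 0
X = (3, 1), Y = (-135/64, -13/16) at the point

Answer: (nabla_X Y)^x = -717/416, (nabla_X Y)^y = -1415/1248


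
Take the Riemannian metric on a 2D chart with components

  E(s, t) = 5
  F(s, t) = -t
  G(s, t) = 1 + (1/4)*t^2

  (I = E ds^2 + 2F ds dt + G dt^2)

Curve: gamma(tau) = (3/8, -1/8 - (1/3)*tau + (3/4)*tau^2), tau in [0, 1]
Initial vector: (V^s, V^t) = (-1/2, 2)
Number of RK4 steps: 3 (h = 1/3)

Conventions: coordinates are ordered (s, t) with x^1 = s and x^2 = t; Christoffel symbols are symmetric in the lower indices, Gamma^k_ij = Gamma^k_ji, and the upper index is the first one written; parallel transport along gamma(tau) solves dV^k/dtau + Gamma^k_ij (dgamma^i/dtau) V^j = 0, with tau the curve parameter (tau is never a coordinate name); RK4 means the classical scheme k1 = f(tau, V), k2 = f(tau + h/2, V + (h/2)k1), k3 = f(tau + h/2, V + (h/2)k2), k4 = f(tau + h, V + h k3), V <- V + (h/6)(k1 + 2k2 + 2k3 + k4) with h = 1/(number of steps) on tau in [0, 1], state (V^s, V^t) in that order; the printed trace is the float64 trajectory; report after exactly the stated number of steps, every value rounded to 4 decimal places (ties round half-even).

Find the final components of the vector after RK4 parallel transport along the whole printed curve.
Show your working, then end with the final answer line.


gamma'(tau) = (0, -1/3 + (3/2)*tau); f(tau, V)^k = -Gamma^k_ij(gamma(tau)) gamma'^i(tau) V^j; h = 1/3; intermediate values shown to 6 dp
curve data and Christoffel symbols at the stage parameters:
  tau = 0.000000: gamma = (0.375000, -0.125000), gamma' = (0.000000, -0.333333); Gamma_sss = 0.000000, Gamma_sst = 0.000000, Gamma_stt = -0.199844, Gamma_tss = 0.000000, Gamma_tst = 0.000000, Gamma_ttt = -0.006245
  tau = 0.166667: gamma = (0.375000, -0.159722), gamma' = (0.000000, -0.083333); Gamma_sss = 0.000000, Gamma_sst = 0.000000, Gamma_stt = -0.199745, Gamma_tss = 0.000000, Gamma_tst = 0.000000, Gamma_ttt = -0.007976
  tau = 0.333333: gamma = (0.375000, -0.152778), gamma' = (0.000000, 0.166667); Gamma_sss = 0.000000, Gamma_sst = 0.000000, Gamma_stt = -0.199767, Gamma_tss = 0.000000, Gamma_tst = 0.000000, Gamma_ttt = -0.007630
  tau = 0.500000: gamma = (0.375000, -0.104167), gamma' = (0.000000, 0.416667); Gamma_sss = 0.000000, Gamma_sst = 0.000000, Gamma_stt = -0.199892, Gamma_tss = 0.000000, Gamma_tst = 0.000000, Gamma_ttt = -0.005206
  tau = 0.666667: gamma = (0.375000, -0.013889), gamma' = (0.000000, 0.666667); Gamma_sss = 0.000000, Gamma_sst = 0.000000, Gamma_stt = -0.199998, Gamma_tss = 0.000000, Gamma_tst = 0.000000, Gamma_ttt = -0.000694
  tau = 0.833333: gamma = (0.375000, 0.118056), gamma' = (0.000000, 0.916667); Gamma_sss = 0.000000, Gamma_sst = 0.000000, Gamma_stt = -0.199861, Gamma_tss = 0.000000, Gamma_tst = 0.000000, Gamma_ttt = 0.005899
  tau = 1.000000: gamma = (0.375000, 0.291667), gamma' = (0.000000, 1.166667); Gamma_sss = 0.000000, Gamma_sst = 0.000000, Gamma_stt = -0.199153, Gamma_tss = 0.000000, Gamma_tst = 0.000000, Gamma_ttt = 0.014522
step 0: V^s = -0.5000, V^t = 2.0000
step 1: k1 = (-0.133229, -0.004163), k2 = (-0.033279, -0.001329), k3 = (-0.033287, -0.001329), k4 = (0.066574, 0.002543); V <- V + (h/6)(k1 + 2k2 + 2k3 + k4): V^s = -0.5111, V^t = 1.9996
step 2: k1 = (0.066576, 0.002543), k2 = (0.166579, 0.004338), k3 = (0.166604, 0.004339), k4 = (0.266806, 0.000926); V <- V + (h/6)(k1 + 2k2 + 2k3 + k4): V^s = -0.4556, V^t = 2.0008
step 3: k1 = (0.266767, 0.000926), k2 = (0.366581, -0.010819), k3 = (0.366222, -0.010809), k4 = (0.464032, -0.033836); V <- V + (h/6)(k1 + 2k2 + 2k3 + k4): V^s = -0.3335, V^t = 1.9965

Answer: V^s = -0.3335, V^t = 1.9965


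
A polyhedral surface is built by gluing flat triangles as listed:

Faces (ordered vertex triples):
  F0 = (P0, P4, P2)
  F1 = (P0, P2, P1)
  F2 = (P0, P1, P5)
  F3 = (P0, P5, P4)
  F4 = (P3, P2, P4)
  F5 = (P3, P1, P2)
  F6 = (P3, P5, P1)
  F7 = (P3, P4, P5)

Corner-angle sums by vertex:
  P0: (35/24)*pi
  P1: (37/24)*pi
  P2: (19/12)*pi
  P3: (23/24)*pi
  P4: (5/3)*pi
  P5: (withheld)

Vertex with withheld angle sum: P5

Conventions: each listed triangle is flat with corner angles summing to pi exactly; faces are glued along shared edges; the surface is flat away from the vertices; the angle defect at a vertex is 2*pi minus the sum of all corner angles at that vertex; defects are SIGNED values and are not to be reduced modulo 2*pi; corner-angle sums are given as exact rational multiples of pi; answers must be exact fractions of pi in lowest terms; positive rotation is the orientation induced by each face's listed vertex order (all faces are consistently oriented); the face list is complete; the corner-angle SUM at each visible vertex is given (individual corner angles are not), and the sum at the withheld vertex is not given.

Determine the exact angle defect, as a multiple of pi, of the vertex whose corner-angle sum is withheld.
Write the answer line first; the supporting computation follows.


Answer: defect(P5) = (29/24)*pi

V = 6, E = 12, F = 8; chi = V - E + F = 2
Gauss-Bonnet: total defect = 2*pi*chi = 4*pi; visible defects sum to (67/24)*pi
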